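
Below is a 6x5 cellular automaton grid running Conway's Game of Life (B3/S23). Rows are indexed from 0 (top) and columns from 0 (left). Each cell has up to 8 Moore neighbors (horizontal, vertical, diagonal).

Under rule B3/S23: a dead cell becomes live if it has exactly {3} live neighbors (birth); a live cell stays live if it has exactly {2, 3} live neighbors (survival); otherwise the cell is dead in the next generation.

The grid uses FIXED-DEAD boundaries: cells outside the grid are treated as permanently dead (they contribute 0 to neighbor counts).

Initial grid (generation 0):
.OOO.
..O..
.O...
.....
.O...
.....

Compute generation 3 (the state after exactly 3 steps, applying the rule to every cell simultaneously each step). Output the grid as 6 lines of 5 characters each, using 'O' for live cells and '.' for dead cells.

Simulating step by step:
Generation 0 (given above): 6 live cells
Generation 1: 4 live cells
.OOO.
...O.
.....
.....
.....
.....
Generation 2: 3 live cells
..OO.
...O.
.....
.....
.....
.....
Generation 3: 4 live cells
(generation 3 grid is the final answer)

Answer: ..OO.
..OO.
.....
.....
.....
.....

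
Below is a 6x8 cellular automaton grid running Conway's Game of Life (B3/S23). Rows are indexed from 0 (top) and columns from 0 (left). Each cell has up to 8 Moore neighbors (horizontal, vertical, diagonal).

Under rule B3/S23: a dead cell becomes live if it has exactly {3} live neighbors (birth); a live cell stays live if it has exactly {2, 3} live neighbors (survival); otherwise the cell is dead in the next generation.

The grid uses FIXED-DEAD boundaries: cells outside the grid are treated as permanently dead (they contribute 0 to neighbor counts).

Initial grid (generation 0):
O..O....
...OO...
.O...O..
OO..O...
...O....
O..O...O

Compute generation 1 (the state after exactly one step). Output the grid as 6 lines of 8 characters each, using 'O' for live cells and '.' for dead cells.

Simulating step by step:
Generation 0 (given above): 13 live cells
Generation 1: 19 live cells
(generation 1 grid is the final answer)

Answer: ...OO...
..OOO...
OOOO.O..
OOO.O...
OOOOO...
........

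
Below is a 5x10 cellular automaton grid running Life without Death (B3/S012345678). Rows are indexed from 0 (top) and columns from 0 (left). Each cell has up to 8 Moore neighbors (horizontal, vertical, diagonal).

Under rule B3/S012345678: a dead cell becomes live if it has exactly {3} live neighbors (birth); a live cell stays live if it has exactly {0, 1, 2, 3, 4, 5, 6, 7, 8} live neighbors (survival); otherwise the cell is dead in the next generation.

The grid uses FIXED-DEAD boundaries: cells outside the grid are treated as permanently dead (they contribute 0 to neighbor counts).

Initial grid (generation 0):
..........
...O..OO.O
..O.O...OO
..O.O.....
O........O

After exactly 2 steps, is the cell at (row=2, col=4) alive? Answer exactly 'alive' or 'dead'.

Simulating step by step:
Generation 0 (given above): 12 live cells
Generation 1: 17 live cells
..........
...O..OO.O
..O.OO.OOO
.OO.O...OO
O........O
Generation 2: 24 live cells
..........
...OOOOO.O
.OO.OO.OOO
.OO.OO.OOO
OO......OO

Cell (2,4) at generation 2: 1 -> alive

Answer: alive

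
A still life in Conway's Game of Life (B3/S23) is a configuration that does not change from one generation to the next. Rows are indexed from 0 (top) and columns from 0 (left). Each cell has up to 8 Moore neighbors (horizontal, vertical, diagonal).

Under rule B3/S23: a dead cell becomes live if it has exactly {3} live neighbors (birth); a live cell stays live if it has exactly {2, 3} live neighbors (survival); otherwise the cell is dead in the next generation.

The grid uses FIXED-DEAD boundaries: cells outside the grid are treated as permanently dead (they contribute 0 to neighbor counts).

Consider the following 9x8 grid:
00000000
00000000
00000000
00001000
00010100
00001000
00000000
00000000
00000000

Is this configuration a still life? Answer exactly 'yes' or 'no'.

Answer: yes

Derivation:
Compute generation 1 and compare to generation 0 (given above):
Generation 1:
00000000
00000000
00000000
00001000
00010100
00001000
00000000
00000000
00000000
The grids are IDENTICAL -> still life.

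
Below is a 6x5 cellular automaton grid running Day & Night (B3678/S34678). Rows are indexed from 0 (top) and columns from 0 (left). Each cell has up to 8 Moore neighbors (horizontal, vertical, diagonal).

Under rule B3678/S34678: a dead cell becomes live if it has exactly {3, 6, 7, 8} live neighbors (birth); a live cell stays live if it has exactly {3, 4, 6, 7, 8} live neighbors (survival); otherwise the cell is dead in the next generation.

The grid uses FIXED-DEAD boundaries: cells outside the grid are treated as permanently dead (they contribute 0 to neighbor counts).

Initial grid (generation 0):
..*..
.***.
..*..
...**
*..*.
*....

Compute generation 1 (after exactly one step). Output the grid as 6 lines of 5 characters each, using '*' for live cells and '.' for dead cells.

Answer: .***.
.***.
.**.*
..**.
....*
.....

Derivation:
Simulating step by step:
Generation 0 (given above): 10 live cells
Generation 1: 12 live cells
(generation 1 grid is the final answer)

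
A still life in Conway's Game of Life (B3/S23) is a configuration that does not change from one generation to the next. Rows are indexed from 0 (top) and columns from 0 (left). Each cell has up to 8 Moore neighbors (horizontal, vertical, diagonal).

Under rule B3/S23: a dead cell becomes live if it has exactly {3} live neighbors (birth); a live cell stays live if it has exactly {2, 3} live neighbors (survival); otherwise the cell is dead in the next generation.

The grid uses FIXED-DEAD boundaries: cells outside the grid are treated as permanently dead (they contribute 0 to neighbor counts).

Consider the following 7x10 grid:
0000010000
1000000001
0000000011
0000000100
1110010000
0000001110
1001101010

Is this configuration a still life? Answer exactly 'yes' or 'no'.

Answer: no

Derivation:
Compute generation 1 and compare to generation 0 (given above):
Generation 1:
0000000000
0000000011
0000000011
0100000010
0100000010
1011101010
0000011010
Cell (0,5) differs: gen0=1 vs gen1=0 -> NOT a still life.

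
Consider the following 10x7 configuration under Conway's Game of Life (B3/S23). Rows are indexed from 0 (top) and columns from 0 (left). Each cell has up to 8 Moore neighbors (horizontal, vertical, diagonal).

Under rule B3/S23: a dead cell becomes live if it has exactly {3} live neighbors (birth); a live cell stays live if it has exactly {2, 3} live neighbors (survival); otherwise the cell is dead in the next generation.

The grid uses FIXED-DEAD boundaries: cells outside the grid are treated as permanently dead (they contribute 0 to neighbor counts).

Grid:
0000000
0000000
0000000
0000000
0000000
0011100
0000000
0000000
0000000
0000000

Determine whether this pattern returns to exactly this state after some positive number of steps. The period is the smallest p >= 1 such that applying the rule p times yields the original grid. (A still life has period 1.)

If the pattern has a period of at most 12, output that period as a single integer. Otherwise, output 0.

Answer: 2

Derivation:
Simulating and comparing each generation to the original:
Gen 0 (original, given above): 3 live cells
Gen 1: 3 live cells, differs from original
Gen 2: 3 live cells, MATCHES original -> period = 2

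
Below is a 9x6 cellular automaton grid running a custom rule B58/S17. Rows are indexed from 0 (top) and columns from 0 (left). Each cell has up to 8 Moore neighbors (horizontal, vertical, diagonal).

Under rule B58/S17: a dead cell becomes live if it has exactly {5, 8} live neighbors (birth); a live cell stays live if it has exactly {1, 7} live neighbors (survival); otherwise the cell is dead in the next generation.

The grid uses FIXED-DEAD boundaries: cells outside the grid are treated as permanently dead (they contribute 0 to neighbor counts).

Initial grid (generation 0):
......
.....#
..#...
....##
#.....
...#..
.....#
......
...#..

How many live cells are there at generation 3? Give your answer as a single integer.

Simulating step by step:
Generation 0 (given above): 8 live cells
Generation 1: 2 live cells
......
......
......
....##
......
......
......
......
......
Generation 2: 2 live cells
......
......
......
....##
......
......
......
......
......
Generation 3: 2 live cells
......
......
......
....##
......
......
......
......
......
Population at generation 3: 2

Answer: 2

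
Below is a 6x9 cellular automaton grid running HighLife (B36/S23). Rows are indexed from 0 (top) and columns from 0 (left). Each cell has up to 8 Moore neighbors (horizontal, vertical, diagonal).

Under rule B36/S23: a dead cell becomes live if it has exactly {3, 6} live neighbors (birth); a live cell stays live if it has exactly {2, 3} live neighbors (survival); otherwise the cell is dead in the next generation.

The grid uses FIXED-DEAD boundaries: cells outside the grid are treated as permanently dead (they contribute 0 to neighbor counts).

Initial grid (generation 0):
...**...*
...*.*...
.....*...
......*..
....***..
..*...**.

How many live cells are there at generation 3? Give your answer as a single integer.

Answer: 12

Derivation:
Simulating step by step:
Generation 0 (given above): 13 live cells
Generation 1: 11 live cells
...**....
...*.*...
....***..
....*.*..
.........
......**.
Generation 2: 12 live cells
...**....
...**.*..
...*..*..
....*.*..
.....***.
.........
Generation 3: 12 live cells
...***...
..*......
...*..**.
....*....
.....***.
......*..
Population at generation 3: 12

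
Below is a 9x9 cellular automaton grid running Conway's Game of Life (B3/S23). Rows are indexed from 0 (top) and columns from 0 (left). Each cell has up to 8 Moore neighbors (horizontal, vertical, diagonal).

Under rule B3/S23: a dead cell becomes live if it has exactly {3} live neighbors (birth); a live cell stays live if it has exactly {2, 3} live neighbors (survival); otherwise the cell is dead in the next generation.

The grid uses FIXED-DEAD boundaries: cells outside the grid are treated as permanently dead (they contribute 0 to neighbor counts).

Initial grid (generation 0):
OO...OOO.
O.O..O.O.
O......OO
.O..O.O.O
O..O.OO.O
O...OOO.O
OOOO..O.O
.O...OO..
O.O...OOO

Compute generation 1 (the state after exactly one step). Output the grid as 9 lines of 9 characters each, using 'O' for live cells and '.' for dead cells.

Answer: OO...O.O.
O....O...
O....O..O
OO..O.O.O
OO.O....O
O.......O
O.OO.....
...O.O..O
.O...OOO.

Derivation:
Simulating step by step:
Generation 0 (given above): 40 live cells
Generation 1: 30 live cells
(generation 1 grid is the final answer)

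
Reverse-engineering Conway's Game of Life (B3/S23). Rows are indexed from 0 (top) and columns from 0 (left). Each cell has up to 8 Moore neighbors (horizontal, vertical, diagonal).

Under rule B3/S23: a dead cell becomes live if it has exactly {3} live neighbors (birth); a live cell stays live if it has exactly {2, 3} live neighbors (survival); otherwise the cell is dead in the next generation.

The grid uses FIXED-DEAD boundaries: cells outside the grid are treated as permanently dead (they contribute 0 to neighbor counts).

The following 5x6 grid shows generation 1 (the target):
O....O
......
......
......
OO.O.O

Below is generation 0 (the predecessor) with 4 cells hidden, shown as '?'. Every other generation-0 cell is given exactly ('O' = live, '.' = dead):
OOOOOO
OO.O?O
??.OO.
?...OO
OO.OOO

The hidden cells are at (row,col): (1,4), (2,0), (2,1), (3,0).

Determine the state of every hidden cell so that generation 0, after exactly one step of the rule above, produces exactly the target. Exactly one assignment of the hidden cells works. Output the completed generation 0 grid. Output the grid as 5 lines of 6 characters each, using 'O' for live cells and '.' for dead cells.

Answer: OOOOOO
OO.OOO
OO.OO.
O...OO
OO.OOO

Derivation:
Hidden generation-0 cells (in order): (1,4), (2,0), (2,1), (3,0).
A hidden cell only influences target cells in its own 3x3 neighborhood. Try each of the 2^4 = 16 assignments, step the completed generation 0 forward once under B3/S23, and compare with the target:
  (1,4)=. (2,0)=. (2,1)=. (3,0)=. -> step gives (0,3)='O' but target has '.' -> reject
  (1,4)=. (2,0)=. (2,1)=. (3,0)=O -> step gives (0,3)='O' but target has '.' -> reject
  (1,4)=. (2,0)=. (2,1)=O (3,0)=. -> step gives (0,3)='O' but target has '.' -> reject
  (1,4)=. (2,0)=. (2,1)=O (3,0)=O -> step gives (0,3)='O' but target has '.' -> reject
  (1,4)=. (2,0)=O (2,1)=. (3,0)=. -> step gives (0,3)='O' but target has '.' -> reject
  (1,4)=. (2,0)=O (2,1)=. (3,0)=O -> step gives (0,3)='O' but target has '.' -> reject
  (1,4)=. (2,0)=O (2,1)=O (3,0)=. -> step gives (0,3)='O' but target has '.' -> reject
  (1,4)=. (2,0)=O (2,1)=O (3,0)=O -> step gives (0,3)='O' but target has '.' -> reject
  (1,4)=O (2,0)=. (2,1)=. (3,0)=. -> step gives (1,0)='O' but target has '.' -> reject
  (1,4)=O (2,0)=. (2,1)=. (3,0)=O -> step gives (1,0)='O' but target has '.' -> reject
  (1,4)=O (2,0)=. (2,1)=O (3,0)=. -> step gives (2,0)='O' but target has '.' -> reject
  (1,4)=O (2,0)=. (2,1)=O (3,0)=O -> step gives (2,1)='O' but target has '.' -> reject
  (1,4)=O (2,0)=O (2,1)=. (3,0)=. -> step gives (2,0)='O' but target has '.' -> reject
  (1,4)=O (2,0)=O (2,1)=. (3,0)=O -> step gives (2,0)='O' but target has '.' -> reject
  (1,4)=O (2,0)=O (2,1)=O (3,0)=. -> step gives (2,0)='O' but target has '.' -> reject
  (1,4)=O (2,0)=O (2,1)=O (3,0)=O -> step reproduces the target at every cell -> ACCEPT
Unique solution: (1,4)=live, (2,0)=live, (2,1)=live, (3,0)=live.
Check: live-neighbor counts of every cell in the completed generation 0:
344453
567674
444465
454564
222243
Applying B3/S23 to generation 0 with these counts gives:
O....O
......
......
......
OO.O.O
which matches the target exactly.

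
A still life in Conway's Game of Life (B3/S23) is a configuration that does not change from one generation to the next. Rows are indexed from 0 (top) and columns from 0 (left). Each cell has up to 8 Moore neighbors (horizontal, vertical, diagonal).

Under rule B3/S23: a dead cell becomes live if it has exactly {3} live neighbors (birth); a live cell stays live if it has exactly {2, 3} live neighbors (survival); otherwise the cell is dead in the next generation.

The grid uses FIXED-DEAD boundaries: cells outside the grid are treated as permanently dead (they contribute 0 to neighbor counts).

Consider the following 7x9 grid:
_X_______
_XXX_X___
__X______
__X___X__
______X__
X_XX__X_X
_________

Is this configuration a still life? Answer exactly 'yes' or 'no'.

Answer: no

Derivation:
Compute generation 1 and compare to generation 0 (given above):
Generation 1:
_X_______
_X_X_____
_________
_________
_XXX_XX__
_______X_
_________
Cell (1,2) differs: gen0=1 vs gen1=0 -> NOT a still life.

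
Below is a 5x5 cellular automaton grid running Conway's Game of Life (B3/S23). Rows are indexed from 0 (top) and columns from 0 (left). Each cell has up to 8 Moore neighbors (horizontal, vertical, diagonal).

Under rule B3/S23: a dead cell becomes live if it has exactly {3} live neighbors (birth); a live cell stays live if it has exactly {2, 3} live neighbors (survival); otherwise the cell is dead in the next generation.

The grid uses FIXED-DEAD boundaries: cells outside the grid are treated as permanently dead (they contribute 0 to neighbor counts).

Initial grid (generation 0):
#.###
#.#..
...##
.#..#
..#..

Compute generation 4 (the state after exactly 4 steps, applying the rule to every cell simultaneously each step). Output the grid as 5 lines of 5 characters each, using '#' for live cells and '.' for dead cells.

Simulating step by step:
Generation 0 (given above): 11 live cells
Generation 1: 9 live cells
..##.
..#..
.####
..#.#
.....
Generation 2: 8 live cells
..##.
....#
.#..#
.##.#
.....
Generation 3: 9 live cells
...#.
..#.#
.##.#
.###.
.....
Generation 4: 8 live cells
(generation 4 grid is the final answer)

Answer: ...#.
.##.#
....#
.#.#.
..#..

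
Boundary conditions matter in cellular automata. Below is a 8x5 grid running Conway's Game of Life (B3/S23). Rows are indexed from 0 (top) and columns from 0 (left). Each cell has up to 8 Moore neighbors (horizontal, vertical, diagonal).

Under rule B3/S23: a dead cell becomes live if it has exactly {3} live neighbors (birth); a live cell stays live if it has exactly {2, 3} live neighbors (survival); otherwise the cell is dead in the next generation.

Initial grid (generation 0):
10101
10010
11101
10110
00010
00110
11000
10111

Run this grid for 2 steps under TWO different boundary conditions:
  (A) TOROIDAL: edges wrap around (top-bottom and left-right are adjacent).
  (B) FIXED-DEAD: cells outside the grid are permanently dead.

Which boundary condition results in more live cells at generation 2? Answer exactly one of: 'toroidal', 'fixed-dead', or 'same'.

Under TOROIDAL boundary, generation 2:
00000
00000
00000
00000
01011
01111
10001
01000
Population = 10

Under FIXED-DEAD boundary, generation 2:
00000
11011
11011
11011
11001
11111
10001
01010
Population = 24

Comparison: toroidal=10, fixed-dead=24 -> fixed-dead

Answer: fixed-dead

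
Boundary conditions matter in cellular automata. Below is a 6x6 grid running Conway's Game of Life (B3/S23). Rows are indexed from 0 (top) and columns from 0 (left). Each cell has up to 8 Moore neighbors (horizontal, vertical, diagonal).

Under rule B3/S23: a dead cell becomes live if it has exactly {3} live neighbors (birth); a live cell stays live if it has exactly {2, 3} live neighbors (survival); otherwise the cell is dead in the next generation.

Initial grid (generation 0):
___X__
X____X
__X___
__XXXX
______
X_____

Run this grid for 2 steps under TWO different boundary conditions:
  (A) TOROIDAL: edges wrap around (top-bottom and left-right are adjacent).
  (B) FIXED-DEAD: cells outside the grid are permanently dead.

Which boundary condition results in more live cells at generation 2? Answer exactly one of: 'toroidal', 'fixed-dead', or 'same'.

Answer: same

Derivation:
Under TOROIDAL boundary, generation 2:
______
_____X
_XX___
X_____
__X__X
X_____
Population = 7

Under FIXED-DEAD boundary, generation 2:
______
______
_XX_X_
_X___X
__X_X_
______
Population = 7

Comparison: toroidal=7, fixed-dead=7 -> same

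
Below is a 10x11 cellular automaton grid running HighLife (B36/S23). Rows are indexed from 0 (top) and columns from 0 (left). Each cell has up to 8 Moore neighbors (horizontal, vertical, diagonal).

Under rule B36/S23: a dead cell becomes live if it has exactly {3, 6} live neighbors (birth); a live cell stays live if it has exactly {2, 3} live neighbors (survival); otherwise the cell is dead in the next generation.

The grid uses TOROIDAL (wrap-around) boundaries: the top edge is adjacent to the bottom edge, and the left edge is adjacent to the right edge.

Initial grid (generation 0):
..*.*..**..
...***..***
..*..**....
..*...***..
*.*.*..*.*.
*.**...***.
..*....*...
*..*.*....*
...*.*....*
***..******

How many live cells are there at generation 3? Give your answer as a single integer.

Answer: 29

Derivation:
Simulating step by step:
Generation 0 (given above): 46 live cells
Generation 1: 34 live cells
..*........
..*.....**.
..*........
..*.....*..
..*......*.
..*...**.*.
*.*.*.**.*.
*.**..*...*
*..*.*.**..
***..*....*
Generation 2: 43 live cells
*.**.....**
.***.......
.***....**.
.***.......
.***...*.*.
..*..***.*.
*.*......*.
*.*......*.
.*.*.*.*.*.
*.***.*...*
Generation 3: 29 live cells
.*.......*.
....*...*..
*...*......
*...*....*.
....*..*...
......**.*.
..**..*..*.
*.**.....*.
.....**.**.
.....**.*..
Population at generation 3: 29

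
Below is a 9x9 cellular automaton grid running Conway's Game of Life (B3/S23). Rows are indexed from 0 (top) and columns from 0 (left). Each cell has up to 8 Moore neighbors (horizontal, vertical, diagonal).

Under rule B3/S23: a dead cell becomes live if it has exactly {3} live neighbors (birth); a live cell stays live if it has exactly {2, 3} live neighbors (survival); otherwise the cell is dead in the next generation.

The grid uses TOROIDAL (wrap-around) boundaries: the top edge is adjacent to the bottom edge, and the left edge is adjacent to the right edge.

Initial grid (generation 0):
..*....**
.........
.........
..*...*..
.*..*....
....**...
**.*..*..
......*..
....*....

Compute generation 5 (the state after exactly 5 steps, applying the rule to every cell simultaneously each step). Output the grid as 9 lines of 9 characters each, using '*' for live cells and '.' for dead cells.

Answer: .........
.........
.........
.........
.........
**.......
.....**..
.....**..
.........

Derivation:
Simulating step by step:
Generation 0 (given above): 15 live cells
Generation 1: 12 live cells
.........
.........
.........
.........
...**....
******...
....*.*..
.....*...
.......*.
Generation 2: 9 live cells
.........
.........
.........
.........
.*...*...
.**......
.**...*..
.....**..
.........
Generation 3: 9 live cells
.........
.........
.........
.........
.**......
*........
.**..**..
.....**..
.........
Generation 4: 7 live cells
.........
.........
.........
.........
.*.......
*........
.*...**..
.....**..
.........
Generation 5: 6 live cells
(generation 5 grid is the final answer)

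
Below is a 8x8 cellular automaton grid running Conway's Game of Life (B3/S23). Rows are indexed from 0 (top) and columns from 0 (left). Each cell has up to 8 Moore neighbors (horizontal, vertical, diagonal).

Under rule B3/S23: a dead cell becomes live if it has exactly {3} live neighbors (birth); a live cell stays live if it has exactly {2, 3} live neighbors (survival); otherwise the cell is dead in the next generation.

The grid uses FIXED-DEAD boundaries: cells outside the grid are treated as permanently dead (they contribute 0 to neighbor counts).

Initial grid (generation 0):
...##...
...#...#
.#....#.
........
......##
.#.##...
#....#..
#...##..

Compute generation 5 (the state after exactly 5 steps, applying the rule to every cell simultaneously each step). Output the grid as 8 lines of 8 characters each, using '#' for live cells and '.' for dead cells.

Simulating step by step:
Generation 0 (given above): 16 live cells
Generation 1: 16 live cells
...##...
..###...
........
......##
........
....###.
##.#.#..
....##..
Generation 2: 12 live cells
..#.#...
..#.#...
...#....
........
.......#
....###.
...#....
....##..
Generation 3: 11 live cells
........
..#.#...
...#....
........
.....##.
....###.
...#..#.
....#...
Generation 4: 8 live cells
........
...#....
...#....
........
....#.#.
....#..#
...#..#.
........
Generation 5: 5 live cells
(generation 5 grid is the final answer)

Answer: ........
........
........
........
.....#..
...##.##
........
........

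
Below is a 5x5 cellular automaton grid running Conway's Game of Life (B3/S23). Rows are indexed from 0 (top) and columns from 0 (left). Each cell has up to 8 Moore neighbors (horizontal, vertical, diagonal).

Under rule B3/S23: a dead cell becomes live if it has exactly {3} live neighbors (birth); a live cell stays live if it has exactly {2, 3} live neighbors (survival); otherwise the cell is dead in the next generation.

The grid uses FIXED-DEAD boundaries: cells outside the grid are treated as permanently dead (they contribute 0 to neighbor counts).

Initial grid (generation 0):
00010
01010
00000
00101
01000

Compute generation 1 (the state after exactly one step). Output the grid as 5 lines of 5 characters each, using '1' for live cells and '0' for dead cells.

Simulating step by step:
Generation 0 (given above): 6 live cells
Generation 1: 4 live cells
(generation 1 grid is the final answer)

Answer: 00100
00100
00110
00000
00000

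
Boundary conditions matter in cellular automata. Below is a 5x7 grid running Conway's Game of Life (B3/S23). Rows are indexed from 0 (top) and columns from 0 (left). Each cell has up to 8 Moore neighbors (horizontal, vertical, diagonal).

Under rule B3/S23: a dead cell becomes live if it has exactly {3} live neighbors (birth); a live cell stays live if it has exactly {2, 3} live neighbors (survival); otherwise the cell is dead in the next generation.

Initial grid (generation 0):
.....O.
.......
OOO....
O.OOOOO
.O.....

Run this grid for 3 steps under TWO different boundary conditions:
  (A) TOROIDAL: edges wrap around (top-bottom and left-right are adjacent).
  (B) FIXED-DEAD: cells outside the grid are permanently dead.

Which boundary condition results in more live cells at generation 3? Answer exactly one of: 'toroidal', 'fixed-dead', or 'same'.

Under TOROIDAL boundary, generation 3:
.......
..O....
OOO....
...O...
OOO...O
Population = 9

Under FIXED-DEAD boundary, generation 3:
.......
.O.....
O......
O.O..OO
.O.....
Population = 7

Comparison: toroidal=9, fixed-dead=7 -> toroidal

Answer: toroidal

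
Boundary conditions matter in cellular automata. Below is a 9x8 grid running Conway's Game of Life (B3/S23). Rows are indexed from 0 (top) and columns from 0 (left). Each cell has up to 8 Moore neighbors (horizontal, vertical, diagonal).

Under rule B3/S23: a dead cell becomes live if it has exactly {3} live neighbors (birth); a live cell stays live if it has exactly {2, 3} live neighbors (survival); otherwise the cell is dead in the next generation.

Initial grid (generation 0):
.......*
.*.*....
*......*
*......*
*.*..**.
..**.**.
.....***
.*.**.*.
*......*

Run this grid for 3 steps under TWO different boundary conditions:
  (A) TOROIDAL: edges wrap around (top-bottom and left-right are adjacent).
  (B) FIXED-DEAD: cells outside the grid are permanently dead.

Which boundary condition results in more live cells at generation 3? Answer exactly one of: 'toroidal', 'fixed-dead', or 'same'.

Answer: toroidal

Derivation:
Under TOROIDAL boundary, generation 3:
*.......
.......*
*.**....
*****...
....*...
.***....
*.*....*
**....*.
*.....*.
Population = 22

Under FIXED-DEAD boundary, generation 3:
........
........
****....
*.***...
.**.*.**
..**.*..
..*.....
........
........
Population = 17

Comparison: toroidal=22, fixed-dead=17 -> toroidal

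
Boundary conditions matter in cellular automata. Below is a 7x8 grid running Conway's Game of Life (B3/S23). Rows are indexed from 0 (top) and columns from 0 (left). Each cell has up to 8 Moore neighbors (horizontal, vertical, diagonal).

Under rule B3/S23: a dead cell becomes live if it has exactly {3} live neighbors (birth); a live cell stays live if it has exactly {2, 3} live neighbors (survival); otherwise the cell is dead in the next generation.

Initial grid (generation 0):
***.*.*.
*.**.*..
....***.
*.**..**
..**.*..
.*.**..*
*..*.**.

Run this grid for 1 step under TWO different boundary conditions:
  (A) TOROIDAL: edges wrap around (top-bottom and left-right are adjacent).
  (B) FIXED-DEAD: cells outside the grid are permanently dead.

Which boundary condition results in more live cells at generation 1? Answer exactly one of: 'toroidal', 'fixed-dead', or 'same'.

Answer: fixed-dead

Derivation:
Under TOROIDAL boundary, generation 1:
*.....*.
*.*.....
*.......
.**....*
.....*..
**.....*
......*.
Population = 13

Under FIXED-DEAD boundary, generation 1:
*.*.**..
*.*.....
.......*
.**....*
.....*.*
.*......
..**.**.
Population = 17

Comparison: toroidal=13, fixed-dead=17 -> fixed-dead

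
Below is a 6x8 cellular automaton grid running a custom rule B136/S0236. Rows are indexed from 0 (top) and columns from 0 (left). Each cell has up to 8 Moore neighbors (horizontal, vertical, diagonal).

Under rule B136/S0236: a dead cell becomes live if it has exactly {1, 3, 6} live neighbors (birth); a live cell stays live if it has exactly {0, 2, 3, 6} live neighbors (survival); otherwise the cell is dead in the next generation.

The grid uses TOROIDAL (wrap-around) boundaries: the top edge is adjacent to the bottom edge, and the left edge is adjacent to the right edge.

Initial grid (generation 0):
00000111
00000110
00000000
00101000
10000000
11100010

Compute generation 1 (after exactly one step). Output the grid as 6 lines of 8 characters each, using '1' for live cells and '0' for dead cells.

Simulating step by step:
Generation 0 (given above): 12 live cells
Generation 1: 27 live cells
(generation 1 grid is the final answer)

Answer: 11010000
10000101
01100101
10101101
10111011
11011110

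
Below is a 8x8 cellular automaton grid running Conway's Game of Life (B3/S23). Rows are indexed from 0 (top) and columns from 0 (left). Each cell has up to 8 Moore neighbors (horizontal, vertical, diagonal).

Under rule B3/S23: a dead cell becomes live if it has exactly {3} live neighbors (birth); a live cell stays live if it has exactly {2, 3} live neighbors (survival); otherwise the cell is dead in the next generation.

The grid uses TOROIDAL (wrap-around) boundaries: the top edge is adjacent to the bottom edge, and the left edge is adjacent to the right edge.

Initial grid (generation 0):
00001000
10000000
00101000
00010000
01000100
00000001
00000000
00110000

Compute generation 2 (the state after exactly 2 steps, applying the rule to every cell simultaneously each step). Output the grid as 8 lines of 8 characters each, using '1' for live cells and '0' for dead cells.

Simulating step by step:
Generation 0 (given above): 10 live cells
Generation 1: 7 live cells
00010000
00010000
00010000
00111000
00000000
00000000
00000000
00010000
Generation 2: 10 live cells
(generation 2 grid is the final answer)

Answer: 00111000
00111000
00000000
00111000
00010000
00000000
00000000
00000000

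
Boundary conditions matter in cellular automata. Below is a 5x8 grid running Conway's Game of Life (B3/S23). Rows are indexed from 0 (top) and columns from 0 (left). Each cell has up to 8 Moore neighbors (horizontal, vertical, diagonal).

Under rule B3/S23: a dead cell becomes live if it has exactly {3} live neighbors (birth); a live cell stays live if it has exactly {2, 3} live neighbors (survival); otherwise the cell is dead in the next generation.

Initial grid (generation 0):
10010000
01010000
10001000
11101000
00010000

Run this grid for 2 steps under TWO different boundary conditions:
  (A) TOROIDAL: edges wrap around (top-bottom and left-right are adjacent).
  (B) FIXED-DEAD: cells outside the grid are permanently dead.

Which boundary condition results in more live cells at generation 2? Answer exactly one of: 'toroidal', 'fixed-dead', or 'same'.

Under TOROIDAL boundary, generation 2:
10000100
11100100
00001101
10101101
10000100
Population = 16

Under FIXED-DEAD boundary, generation 2:
00100000
10101000
00001100
10001000
10010000
Population = 10

Comparison: toroidal=16, fixed-dead=10 -> toroidal

Answer: toroidal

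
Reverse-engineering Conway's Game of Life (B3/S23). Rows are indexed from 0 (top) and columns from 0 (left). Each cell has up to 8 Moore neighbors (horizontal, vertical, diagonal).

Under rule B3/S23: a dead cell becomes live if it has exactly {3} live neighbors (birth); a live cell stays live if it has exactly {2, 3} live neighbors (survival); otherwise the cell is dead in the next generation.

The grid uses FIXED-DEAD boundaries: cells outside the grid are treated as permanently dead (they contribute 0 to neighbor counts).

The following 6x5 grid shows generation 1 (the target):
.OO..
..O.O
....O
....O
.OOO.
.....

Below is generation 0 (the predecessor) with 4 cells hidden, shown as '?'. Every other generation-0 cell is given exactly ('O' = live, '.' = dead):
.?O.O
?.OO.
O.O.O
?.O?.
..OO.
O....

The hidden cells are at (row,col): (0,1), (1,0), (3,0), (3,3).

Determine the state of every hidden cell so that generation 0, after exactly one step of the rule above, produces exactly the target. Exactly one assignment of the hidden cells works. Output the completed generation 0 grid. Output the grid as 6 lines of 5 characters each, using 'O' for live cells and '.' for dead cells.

Answer: ..O.O
O.OO.
O.O.O
..OO.
..OO.
O....

Derivation:
Hidden generation-0 cells (in order): (0,1), (1,0), (3,0), (3,3).
A hidden cell only influences target cells in its own 3x3 neighborhood. Try each of the 2^4 = 16 assignments, step the completed generation 0 forward once under B3/S23, and compare with the target:
  (0,1)=. (1,0)=. (3,0)=. (3,3)=. -> step gives (0,1)='.' but target has 'O' -> reject
  (0,1)=. (1,0)=. (3,0)=. (3,3)=O -> step gives (0,1)='.' but target has 'O' -> reject
  (0,1)=. (1,0)=. (3,0)=O (3,3)=. -> step gives (0,1)='.' but target has 'O' -> reject
  (0,1)=. (1,0)=. (3,0)=O (3,3)=O -> step gives (0,1)='.' but target has 'O' -> reject
  (0,1)=. (1,0)=O (3,0)=. (3,3)=. -> step gives (2,2)='O' but target has '.' -> reject
  (0,1)=. (1,0)=O (3,0)=. (3,3)=O -> step reproduces the target at every cell -> ACCEPT
  (0,1)=. (1,0)=O (3,0)=O (3,3)=. -> step gives (2,0)='O' but target has '.' -> reject
  (0,1)=. (1,0)=O (3,0)=O (3,3)=O -> step gives (2,0)='O' but target has '.' -> reject
  (0,1)=O (1,0)=. (3,0)=. (3,3)=. -> step gives (1,2)='.' but target has 'O' -> reject
  (0,1)=O (1,0)=. (3,0)=. (3,3)=O -> step gives (1,2)='.' but target has 'O' -> reject
  (0,1)=O (1,0)=. (3,0)=O (3,3)=. -> step gives (1,2)='.' but target has 'O' -> reject
  (0,1)=O (1,0)=. (3,0)=O (3,3)=O -> step gives (1,2)='.' but target has 'O' -> reject
  (0,1)=O (1,0)=O (3,0)=. (3,3)=. -> step gives (1,0)='O' but target has '.' -> reject
  (0,1)=O (1,0)=O (3,0)=. (3,3)=O -> step gives (1,0)='O' but target has '.' -> reject
  (0,1)=O (1,0)=O (3,0)=O (3,3)=. -> step gives (1,0)='O' but target has '.' -> reject
  (0,1)=O (1,0)=O (3,0)=O (3,3)=O -> step gives (1,0)='O' but target has '.' -> reject
Unique solution: (0,1)=dead, (1,0)=live, (3,0)=dead, (3,3)=live.
Check: live-neighbor counts of every cell in the completed generation 0:
13241
15353
15462
14453
13332
02221
Applying B3/S23 to generation 0 with these counts gives:
.OO..
..O.O
....O
....O
.OOO.
.....
which matches the target exactly.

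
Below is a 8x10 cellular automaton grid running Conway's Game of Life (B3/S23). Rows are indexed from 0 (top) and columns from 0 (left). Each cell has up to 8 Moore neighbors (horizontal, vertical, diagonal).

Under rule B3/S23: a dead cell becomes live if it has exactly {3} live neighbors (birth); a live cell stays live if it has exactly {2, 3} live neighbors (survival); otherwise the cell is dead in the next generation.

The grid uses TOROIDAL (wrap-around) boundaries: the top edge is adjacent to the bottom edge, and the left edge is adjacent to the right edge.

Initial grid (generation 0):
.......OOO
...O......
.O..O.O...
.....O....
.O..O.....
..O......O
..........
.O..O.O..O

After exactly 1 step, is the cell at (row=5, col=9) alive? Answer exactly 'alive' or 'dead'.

Simulating step by step:
Generation 0 (given above): 16 live cells
Generation 1: 14 live cells
O......OOO
.......OO.
....OO....
....OO....
..........
..........
O.........
O......O.O

Cell (5,9) at generation 1: 0 -> dead

Answer: dead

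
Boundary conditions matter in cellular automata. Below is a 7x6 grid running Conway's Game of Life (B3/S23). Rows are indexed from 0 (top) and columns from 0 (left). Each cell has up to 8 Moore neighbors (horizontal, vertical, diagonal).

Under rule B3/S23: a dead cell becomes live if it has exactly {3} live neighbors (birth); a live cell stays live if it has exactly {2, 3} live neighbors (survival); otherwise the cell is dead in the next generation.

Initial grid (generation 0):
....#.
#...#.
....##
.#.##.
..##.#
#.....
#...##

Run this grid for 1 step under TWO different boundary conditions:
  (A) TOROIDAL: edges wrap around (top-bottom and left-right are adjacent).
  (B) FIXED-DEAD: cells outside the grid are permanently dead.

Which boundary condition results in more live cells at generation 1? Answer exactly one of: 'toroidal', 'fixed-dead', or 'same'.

Under TOROIDAL boundary, generation 1:
#..##.
...##.
#.....
#.....
####.#
##.#..
#...#.
Population = 17

Under FIXED-DEAD boundary, generation 1:
......
...##.
.....#
......
.###..
.#.#.#
......
Population = 9

Comparison: toroidal=17, fixed-dead=9 -> toroidal

Answer: toroidal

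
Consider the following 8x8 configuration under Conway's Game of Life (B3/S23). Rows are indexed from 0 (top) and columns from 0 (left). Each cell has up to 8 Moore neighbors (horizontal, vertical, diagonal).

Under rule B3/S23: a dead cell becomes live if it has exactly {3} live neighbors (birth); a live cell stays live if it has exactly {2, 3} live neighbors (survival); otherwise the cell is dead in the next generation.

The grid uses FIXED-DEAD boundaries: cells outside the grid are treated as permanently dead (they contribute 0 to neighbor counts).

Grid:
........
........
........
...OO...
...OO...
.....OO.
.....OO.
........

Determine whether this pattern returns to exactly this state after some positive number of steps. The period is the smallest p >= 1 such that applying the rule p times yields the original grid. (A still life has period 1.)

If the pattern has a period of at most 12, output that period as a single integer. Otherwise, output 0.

Simulating and comparing each generation to the original:
Gen 0 (original, given above): 8 live cells
Gen 1: 6 live cells, differs from original
Gen 2: 8 live cells, MATCHES original -> period = 2

Answer: 2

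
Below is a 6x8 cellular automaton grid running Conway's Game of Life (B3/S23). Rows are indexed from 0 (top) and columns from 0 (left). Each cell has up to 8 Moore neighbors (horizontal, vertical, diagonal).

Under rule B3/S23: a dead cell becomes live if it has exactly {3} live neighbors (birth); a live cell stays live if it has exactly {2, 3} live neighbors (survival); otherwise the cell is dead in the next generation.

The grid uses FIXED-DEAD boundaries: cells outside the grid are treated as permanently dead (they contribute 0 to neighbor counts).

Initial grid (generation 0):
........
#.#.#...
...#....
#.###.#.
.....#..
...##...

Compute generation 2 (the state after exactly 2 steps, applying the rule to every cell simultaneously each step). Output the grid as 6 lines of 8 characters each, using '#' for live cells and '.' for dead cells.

Answer: ........
........
..#..#..
..##.##.
..#..#..
........

Derivation:
Simulating step by step:
Generation 0 (given above): 12 live cells
Generation 1: 9 live cells
........
...#....
.....#..
..####..
..#..#..
....#...
Generation 2: 8 live cells
(generation 2 grid is the final answer)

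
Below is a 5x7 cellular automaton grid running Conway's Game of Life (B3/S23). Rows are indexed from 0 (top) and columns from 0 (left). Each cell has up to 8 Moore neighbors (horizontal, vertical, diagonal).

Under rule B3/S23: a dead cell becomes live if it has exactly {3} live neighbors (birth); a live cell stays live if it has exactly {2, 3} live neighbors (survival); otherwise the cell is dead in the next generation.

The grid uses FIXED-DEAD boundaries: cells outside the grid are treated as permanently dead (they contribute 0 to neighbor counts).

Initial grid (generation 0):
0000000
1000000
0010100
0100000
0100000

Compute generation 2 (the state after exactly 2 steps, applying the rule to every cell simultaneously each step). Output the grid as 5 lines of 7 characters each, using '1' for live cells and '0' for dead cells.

Simulating step by step:
Generation 0 (given above): 5 live cells
Generation 1: 3 live cells
0000000
0000000
0100000
0110000
0000000
Generation 2: 4 live cells
(generation 2 grid is the final answer)

Answer: 0000000
0000000
0110000
0110000
0000000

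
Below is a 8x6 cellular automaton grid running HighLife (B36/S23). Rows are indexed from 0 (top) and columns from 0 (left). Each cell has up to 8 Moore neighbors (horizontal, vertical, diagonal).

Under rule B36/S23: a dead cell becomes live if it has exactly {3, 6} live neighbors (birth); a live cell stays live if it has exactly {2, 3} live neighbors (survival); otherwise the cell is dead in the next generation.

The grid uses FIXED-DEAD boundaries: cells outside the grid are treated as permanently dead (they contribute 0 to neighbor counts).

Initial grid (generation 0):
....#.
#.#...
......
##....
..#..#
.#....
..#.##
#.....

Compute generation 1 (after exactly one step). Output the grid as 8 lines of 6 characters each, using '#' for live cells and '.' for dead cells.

Answer: ......
......
#.....
.#....
#.#...
.#####
.#....
......

Derivation:
Simulating step by step:
Generation 0 (given above): 12 live cells
Generation 1: 10 live cells
(generation 1 grid is the final answer)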